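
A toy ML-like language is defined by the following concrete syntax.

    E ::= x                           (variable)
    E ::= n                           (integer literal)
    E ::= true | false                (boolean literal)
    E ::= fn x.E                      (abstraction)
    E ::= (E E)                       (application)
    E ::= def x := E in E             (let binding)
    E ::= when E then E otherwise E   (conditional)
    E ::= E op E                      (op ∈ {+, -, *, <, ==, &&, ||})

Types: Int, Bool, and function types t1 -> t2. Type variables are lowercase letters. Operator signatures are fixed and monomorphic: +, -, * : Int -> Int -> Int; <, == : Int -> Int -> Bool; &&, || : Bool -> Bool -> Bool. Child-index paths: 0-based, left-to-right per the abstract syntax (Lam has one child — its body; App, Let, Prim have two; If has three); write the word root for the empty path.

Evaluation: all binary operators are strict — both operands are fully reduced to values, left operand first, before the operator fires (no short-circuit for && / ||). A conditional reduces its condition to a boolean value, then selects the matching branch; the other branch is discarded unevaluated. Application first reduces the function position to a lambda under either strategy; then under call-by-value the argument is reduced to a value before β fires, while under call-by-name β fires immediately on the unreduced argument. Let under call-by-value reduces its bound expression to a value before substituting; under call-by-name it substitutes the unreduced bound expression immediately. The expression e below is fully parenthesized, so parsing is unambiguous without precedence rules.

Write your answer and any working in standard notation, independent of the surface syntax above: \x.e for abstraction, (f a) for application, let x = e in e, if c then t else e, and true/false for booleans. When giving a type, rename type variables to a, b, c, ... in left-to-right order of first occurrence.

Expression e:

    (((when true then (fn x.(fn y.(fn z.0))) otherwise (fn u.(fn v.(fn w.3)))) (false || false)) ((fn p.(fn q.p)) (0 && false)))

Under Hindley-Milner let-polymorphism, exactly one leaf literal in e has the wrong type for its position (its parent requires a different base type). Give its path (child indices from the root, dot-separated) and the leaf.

Answer: 1.1.0 : 0

Working:
  unify Bool ~ Bool
\z._ : c -> Int
\y._ : b -> c -> Int
\x._ : a -> b -> c -> Int
\w._ : f -> Int
\v._ : e -> f -> Int
\u._ : d -> e -> f -> Int
  unify a -> b -> c -> Int ~ d -> e -> f -> Int
  unify a ~ d
  unify b -> c -> Int ~ e -> f -> Int
  unify b ~ e
  unify c -> Int ~ f -> Int
  unify c ~ f
  unify Int ~ Int
  unify Bool ~ Bool
  unify Bool ~ Bool
  unify d -> e -> f -> Int ~ Bool -> g
  unify d ~ Bool
  unify e -> f -> Int ~ g
_ _ : e -> f -> Int
p : h
\q._ : i -> h
\p._ : h -> i -> h
  unify Int ~ Bool
  FAIL: mismatch Int ~ Bool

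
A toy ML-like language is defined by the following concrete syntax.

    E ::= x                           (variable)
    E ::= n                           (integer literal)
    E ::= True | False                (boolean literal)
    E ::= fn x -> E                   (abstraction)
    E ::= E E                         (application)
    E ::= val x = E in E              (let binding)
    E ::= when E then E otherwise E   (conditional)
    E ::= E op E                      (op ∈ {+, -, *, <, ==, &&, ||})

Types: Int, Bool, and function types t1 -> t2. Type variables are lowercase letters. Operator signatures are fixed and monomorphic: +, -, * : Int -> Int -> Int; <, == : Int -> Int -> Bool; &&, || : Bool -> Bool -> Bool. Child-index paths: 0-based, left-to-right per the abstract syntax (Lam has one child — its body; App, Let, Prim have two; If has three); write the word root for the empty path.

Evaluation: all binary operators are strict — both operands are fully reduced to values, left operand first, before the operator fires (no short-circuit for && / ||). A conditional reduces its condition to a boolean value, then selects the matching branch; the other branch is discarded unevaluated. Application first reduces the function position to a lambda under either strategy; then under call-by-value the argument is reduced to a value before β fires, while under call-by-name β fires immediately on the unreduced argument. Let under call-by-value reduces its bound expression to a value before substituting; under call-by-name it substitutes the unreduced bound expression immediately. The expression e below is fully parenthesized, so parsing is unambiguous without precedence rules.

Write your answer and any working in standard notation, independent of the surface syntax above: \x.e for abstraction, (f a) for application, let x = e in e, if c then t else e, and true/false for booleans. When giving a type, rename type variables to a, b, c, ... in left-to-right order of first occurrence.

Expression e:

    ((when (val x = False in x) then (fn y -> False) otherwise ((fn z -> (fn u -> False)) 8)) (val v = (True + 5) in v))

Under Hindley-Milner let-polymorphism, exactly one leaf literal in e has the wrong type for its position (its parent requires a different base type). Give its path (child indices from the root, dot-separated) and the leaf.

Trace:
let x : Bool
x : Bool
  unify Bool ~ Bool
\y._ : a -> Bool
\u._ : c -> Bool
\z._ : b -> c -> Bool
  unify b -> c -> Bool ~ Int -> d
  unify b ~ Int
  unify c -> Bool ~ d
_ _ : c -> Bool
  unify a -> Bool ~ c -> Bool
  unify a ~ c
  unify Bool ~ Bool
  unify Bool ~ Int
  FAIL: mismatch Bool ~ Int

Answer: 1.0.0 : true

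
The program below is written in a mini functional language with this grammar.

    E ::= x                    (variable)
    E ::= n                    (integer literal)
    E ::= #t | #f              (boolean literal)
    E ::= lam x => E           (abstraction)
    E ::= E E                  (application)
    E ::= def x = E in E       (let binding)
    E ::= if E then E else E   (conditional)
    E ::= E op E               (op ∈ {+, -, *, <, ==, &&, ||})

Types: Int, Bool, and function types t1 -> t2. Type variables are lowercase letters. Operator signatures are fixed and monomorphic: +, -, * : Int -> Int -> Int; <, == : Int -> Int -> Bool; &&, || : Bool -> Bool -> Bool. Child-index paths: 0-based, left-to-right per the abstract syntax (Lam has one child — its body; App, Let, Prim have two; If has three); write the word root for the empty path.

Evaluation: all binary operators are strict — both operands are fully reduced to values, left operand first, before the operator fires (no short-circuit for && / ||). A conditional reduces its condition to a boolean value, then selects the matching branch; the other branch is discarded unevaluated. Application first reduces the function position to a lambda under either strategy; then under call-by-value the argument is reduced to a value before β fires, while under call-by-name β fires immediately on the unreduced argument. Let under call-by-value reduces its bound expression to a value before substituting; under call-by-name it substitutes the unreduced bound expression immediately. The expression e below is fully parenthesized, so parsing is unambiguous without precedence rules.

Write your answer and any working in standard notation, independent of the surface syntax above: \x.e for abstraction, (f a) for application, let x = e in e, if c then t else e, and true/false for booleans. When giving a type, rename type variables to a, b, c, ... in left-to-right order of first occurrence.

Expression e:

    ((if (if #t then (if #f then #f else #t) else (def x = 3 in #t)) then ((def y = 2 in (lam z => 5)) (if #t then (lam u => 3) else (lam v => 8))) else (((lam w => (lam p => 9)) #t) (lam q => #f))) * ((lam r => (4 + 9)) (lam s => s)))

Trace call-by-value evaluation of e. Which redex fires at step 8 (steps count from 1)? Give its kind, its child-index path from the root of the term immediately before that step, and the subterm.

Answer: delta at 1 : (4 + 9)

Trace:
step 0: ((if (if true then (if false then false else true) else (let x = 3 in true)) then ((let y = 2 in (\z.5)) (if true then (\u.3) else (\v.8))) else (((\w.(\p.9)) true) (\q.false))) * ((\r.(4 + 9)) (\s.s)))
step 1: [if@0.0] ((if (if false then false else true) then ((let y = 2 in (\z.5)) (if true then (\u.3) else (\v.8))) else (((\w.(\p.9)) true) (\q.false))) * ((\r.(4 + 9)) (\s.s)))
step 2: [if@0.0] ((if true then ((let y = 2 in (\z.5)) (if true then (\u.3) else (\v.8))) else (((\w.(\p.9)) true) (\q.false))) * ((\r.(4 + 9)) (\s.s)))
step 3: [if@0] (((let y = 2 in (\z.5)) (if true then (\u.3) else (\v.8))) * ((\r.(4 + 9)) (\s.s)))
step 4: [let@0.0] (((\z.5) (if true then (\u.3) else (\v.8))) * ((\r.(4 + 9)) (\s.s)))
step 5: [if@0.1] (((\z.5) (\u.3)) * ((\r.(4 + 9)) (\s.s)))
step 6: [beta@0] (5 * ((\r.(4 + 9)) (\s.s)))
step 7: [beta@1] (5 * (4 + 9))
step 8: [delta@1] (5 * 13)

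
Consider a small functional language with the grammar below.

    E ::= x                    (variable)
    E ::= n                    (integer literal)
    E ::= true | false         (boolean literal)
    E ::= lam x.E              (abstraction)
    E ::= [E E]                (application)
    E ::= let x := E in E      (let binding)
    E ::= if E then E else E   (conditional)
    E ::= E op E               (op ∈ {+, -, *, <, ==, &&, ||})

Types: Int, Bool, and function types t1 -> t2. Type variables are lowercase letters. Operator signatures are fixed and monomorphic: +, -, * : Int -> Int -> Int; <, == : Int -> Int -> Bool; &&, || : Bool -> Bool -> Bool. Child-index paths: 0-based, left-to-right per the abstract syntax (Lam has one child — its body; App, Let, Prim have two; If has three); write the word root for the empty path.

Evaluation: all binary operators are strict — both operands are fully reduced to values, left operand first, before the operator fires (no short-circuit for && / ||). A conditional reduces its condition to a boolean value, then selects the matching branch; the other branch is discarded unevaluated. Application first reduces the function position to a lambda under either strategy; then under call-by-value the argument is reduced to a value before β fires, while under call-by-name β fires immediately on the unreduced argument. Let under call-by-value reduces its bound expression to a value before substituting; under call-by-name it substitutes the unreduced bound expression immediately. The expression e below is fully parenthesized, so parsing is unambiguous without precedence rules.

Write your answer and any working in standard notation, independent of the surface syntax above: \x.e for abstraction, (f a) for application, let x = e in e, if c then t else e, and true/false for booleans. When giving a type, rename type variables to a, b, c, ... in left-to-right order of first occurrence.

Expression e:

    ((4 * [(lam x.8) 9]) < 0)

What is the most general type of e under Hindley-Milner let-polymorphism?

Answer: Bool

Trace:
  unify Int ~ Int
\x._ : a -> Int
  unify a -> Int ~ Int -> b
  unify a ~ Int
  unify Int ~ b
_ _ : Int
  unify Int ~ Int
  unify Int ~ Int
  unify Int ~ Int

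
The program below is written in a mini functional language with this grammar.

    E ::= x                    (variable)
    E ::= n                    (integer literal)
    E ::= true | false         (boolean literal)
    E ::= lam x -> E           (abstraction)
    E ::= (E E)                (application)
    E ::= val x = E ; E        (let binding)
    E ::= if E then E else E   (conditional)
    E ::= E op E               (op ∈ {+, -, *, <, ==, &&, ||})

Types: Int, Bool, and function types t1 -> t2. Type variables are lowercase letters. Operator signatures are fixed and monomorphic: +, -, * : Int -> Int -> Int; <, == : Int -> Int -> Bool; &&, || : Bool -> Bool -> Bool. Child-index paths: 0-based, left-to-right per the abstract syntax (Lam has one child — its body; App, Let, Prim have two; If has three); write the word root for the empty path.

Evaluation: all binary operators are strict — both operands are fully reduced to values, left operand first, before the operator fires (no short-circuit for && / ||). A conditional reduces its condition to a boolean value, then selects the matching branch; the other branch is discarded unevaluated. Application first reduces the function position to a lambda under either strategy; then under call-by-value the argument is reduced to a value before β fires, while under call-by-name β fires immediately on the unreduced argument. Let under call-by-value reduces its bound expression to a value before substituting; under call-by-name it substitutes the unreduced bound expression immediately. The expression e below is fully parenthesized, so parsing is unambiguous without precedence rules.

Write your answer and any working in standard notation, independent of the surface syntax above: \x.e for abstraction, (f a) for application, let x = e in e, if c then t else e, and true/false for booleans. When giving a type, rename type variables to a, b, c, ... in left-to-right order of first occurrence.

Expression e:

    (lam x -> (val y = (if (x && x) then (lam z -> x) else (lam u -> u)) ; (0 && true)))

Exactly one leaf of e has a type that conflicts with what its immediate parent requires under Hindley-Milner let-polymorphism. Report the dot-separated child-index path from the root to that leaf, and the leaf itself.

Answer: 0.1.0 : 0

Derivation:
x : a
  unify a ~ Bool
x : Bool
  unify Bool ~ Bool
  unify Bool ~ Bool
x : Bool
\z._ : b -> Bool
u : c
\u._ : c -> c
  unify b -> Bool ~ c -> c
  unify b ~ c
  unify Bool ~ c
let y : Bool -> Bool
  unify Int ~ Bool
  FAIL: mismatch Int ~ Bool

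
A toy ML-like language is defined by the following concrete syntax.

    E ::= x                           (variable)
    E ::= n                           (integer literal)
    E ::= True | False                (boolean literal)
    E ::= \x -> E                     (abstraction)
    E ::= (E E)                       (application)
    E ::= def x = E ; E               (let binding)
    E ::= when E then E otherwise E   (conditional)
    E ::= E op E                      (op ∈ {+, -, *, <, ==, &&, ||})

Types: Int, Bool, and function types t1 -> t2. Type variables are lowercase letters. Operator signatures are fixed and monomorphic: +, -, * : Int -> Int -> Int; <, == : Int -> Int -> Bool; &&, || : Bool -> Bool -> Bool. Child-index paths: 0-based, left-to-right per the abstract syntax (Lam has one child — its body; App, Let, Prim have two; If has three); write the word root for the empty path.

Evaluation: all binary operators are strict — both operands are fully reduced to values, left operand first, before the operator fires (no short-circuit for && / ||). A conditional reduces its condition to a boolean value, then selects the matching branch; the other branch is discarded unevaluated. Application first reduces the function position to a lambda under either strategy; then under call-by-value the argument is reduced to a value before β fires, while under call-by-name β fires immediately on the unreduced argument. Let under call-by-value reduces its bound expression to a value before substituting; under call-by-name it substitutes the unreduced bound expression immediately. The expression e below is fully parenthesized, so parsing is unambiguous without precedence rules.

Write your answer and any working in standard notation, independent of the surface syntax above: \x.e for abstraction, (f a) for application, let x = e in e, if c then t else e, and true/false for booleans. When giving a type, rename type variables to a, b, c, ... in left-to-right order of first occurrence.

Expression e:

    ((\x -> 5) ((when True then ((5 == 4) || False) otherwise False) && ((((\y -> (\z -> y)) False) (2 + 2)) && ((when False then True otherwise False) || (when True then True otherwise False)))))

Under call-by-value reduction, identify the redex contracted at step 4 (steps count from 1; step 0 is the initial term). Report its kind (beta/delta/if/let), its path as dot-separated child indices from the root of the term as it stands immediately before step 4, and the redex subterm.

Answer: beta at 1.1.0.0 : ((\y.(\z.y)) false)

Trace:
step 0: ((\x.5) ((if true then ((5 == 4) || false) else false) && ((((\y.(\z.y)) false) (2 + 2)) && ((if false then true else false) || (if true then true else false)))))
step 1: [if@1.0] ((\x.5) (((5 == 4) || false) && ((((\y.(\z.y)) false) (2 + 2)) && ((if false then true else false) || (if true then true else false)))))
step 2: [delta@1.0.0] ((\x.5) ((false || false) && ((((\y.(\z.y)) false) (2 + 2)) && ((if false then true else false) || (if true then true else false)))))
step 3: [delta@1.0] ((\x.5) (false && ((((\y.(\z.y)) false) (2 + 2)) && ((if false then true else false) || (if true then true else false)))))
step 4: [beta@1.1.0.0] ((\x.5) (false && (((\z.false) (2 + 2)) && ((if false then true else false) || (if true then true else false)))))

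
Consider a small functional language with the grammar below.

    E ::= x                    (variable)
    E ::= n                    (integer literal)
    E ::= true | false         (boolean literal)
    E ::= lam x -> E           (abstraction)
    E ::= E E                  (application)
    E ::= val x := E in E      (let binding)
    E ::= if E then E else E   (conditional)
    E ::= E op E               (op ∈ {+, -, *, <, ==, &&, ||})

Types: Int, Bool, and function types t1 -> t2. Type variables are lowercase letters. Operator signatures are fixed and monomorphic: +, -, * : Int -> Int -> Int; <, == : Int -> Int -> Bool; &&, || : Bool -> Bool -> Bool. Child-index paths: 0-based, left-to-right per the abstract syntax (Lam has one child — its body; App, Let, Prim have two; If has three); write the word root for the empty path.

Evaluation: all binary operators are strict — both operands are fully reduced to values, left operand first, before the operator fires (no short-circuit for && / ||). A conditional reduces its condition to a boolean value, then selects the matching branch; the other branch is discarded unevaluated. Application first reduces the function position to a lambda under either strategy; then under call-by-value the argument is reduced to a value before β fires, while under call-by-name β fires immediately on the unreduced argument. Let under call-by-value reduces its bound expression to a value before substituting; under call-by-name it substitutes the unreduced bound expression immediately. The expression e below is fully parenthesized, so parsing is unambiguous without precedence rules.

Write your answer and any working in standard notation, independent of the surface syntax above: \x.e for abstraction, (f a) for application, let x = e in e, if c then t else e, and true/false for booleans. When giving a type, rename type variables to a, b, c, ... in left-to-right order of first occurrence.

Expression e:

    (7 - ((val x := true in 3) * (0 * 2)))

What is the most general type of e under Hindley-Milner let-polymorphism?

Answer: Int

Trace:
  unify Int ~ Int
let x : Bool
  unify Int ~ Int
  unify Int ~ Int
  unify Int ~ Int
  unify Int ~ Int
  unify Int ~ Int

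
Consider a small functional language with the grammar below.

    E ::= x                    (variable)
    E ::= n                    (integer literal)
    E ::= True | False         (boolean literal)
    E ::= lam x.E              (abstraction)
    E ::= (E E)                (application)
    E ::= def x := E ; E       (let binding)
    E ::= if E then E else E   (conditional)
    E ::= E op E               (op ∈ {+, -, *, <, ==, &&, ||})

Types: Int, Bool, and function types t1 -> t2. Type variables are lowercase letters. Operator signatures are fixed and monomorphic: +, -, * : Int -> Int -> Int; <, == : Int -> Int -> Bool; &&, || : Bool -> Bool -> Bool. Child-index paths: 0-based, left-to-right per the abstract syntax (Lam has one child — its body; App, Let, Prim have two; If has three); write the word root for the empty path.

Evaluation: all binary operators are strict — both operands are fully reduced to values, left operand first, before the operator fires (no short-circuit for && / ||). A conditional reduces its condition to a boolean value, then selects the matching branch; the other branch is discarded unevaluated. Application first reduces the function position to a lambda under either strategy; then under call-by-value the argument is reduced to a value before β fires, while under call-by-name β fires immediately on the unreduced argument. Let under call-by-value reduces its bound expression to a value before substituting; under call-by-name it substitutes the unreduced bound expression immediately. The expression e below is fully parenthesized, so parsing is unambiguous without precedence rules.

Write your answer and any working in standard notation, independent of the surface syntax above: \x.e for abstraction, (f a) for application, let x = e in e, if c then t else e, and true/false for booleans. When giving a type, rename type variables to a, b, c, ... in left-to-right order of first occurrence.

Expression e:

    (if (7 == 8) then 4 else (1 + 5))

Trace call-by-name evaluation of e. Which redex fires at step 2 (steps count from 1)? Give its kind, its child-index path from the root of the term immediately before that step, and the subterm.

Answer: if at root : (if false then 4 else (1 + 5))

Working:
step 0: (if (7 == 8) then 4 else (1 + 5))
step 1: [delta@0] (if false then 4 else (1 + 5))
step 2: [if@root] (1 + 5)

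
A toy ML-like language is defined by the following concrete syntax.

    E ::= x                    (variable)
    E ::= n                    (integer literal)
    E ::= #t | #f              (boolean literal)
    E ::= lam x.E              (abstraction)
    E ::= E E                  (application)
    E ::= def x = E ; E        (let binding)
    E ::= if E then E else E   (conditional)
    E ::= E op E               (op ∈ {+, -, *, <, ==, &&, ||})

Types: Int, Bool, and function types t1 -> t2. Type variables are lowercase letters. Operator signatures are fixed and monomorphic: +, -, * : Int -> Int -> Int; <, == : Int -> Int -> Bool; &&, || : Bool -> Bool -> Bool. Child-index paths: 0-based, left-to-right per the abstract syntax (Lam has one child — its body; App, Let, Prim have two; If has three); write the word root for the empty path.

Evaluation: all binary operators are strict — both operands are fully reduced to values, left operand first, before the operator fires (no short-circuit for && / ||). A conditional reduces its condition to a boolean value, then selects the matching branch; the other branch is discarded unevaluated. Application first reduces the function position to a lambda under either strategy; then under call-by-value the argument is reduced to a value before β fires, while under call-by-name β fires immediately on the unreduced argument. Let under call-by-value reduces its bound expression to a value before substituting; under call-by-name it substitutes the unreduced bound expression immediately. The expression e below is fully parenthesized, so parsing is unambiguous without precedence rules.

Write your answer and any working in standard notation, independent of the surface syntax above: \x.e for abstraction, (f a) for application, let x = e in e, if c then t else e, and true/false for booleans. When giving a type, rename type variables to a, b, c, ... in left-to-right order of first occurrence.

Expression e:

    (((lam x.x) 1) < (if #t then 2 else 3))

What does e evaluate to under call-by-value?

Trace:
step 0: (((\x.x) 1) < (if true then 2 else 3))
step 1: [beta@0] (1 < (if true then 2 else 3))
step 2: [if@1] (1 < 2)
step 3: [delta@root] true

Answer: true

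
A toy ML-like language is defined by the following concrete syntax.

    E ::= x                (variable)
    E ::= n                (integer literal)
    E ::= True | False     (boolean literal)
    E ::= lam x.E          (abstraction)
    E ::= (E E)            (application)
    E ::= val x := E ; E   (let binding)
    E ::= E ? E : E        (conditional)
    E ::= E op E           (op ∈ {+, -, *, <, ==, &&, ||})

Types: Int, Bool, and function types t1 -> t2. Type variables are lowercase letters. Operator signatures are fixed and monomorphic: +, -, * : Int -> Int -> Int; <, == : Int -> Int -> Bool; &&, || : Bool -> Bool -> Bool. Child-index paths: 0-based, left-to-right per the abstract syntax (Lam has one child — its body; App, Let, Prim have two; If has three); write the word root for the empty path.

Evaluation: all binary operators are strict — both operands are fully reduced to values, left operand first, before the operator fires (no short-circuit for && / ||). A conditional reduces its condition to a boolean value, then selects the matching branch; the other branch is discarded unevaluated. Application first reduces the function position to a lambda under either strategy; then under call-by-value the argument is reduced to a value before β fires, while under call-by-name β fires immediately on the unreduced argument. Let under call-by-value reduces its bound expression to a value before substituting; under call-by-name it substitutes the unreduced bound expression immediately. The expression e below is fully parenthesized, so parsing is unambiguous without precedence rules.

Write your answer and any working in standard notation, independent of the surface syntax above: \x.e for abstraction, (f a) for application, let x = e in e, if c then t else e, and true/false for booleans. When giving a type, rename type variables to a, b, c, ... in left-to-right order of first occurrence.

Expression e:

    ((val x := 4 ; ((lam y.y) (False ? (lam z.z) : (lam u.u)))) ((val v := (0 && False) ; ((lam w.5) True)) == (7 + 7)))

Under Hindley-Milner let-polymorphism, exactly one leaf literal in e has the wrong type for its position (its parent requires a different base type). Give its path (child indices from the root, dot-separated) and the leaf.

Derivation:
let x : Int
y : a
\y._ : a -> a
  unify Bool ~ Bool
z : b
\z._ : b -> b
u : c
\u._ : c -> c
  unify b -> b ~ c -> c
  unify b ~ c
  unify c ~ c
  unify a -> a ~ (c -> c) -> d
  unify a ~ c -> c
  unify c -> c ~ d
_ _ : c -> c
  unify Int ~ Bool
  FAIL: mismatch Int ~ Bool

Answer: 1.0.0.0 : 0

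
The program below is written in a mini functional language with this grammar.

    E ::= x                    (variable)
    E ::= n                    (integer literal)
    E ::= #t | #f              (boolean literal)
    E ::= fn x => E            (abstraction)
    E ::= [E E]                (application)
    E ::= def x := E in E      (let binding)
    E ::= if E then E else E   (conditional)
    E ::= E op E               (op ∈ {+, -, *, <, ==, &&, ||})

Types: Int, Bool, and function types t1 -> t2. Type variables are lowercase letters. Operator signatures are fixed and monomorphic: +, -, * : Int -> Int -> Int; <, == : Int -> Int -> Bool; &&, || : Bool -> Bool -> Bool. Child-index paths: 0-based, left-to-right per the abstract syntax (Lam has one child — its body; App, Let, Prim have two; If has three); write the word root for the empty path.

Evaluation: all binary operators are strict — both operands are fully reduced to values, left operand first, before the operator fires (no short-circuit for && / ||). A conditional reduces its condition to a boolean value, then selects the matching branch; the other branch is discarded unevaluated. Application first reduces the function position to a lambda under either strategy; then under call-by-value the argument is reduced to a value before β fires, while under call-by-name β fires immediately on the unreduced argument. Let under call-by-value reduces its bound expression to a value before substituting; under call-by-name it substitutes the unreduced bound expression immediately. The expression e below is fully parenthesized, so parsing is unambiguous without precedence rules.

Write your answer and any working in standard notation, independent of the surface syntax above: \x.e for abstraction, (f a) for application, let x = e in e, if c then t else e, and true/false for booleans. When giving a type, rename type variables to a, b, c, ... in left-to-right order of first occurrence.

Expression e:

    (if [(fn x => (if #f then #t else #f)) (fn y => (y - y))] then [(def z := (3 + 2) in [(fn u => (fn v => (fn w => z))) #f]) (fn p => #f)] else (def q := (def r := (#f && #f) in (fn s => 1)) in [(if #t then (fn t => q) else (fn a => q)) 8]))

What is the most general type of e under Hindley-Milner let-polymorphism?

Trace:
  unify Bool ~ Bool
  unify Bool ~ Bool
\x._ : a -> Bool
y : b
  unify b ~ Int
y : Int
  unify Int ~ Int
\y._ : Int -> Int
  unify a -> Bool ~ (Int -> Int) -> c
  unify a ~ Int -> Int
  unify Bool ~ c
_ _ : Bool
  unify Bool ~ Bool
  unify Int ~ Int
  unify Int ~ Int
let z : Int
z : Int
\w._ : f -> Int
\v._ : e -> f -> Int
\u._ : d -> e -> f -> Int
  unify d -> e -> f -> Int ~ Bool -> g
  unify d ~ Bool
  unify e -> f -> Int ~ g
_ _ : e -> f -> Int
\p._ : h -> Bool
  unify e -> f -> Int ~ (h -> Bool) -> i
  unify e ~ h -> Bool
  unify f -> Int ~ i
_ _ : f -> Int
  unify Bool ~ Bool
  unify Bool ~ Bool
let r : Bool
\s._ : j -> Int
let q : forall. j -> Int
  unify Bool ~ Bool
q : l -> Int
\t._ : k -> l -> Int
q : n -> Int
\a._ : m -> n -> Int
  unify k -> l -> Int ~ m -> n -> Int
  unify k ~ m
  unify l -> Int ~ n -> Int
  unify l ~ n
  unify Int ~ Int
  unify m -> n -> Int ~ Int -> o
  unify m ~ Int
  unify n -> Int ~ o
_ _ : n -> Int
  unify f -> Int ~ n -> Int
  unify f ~ n
  unify Int ~ Int

Answer: a -> Int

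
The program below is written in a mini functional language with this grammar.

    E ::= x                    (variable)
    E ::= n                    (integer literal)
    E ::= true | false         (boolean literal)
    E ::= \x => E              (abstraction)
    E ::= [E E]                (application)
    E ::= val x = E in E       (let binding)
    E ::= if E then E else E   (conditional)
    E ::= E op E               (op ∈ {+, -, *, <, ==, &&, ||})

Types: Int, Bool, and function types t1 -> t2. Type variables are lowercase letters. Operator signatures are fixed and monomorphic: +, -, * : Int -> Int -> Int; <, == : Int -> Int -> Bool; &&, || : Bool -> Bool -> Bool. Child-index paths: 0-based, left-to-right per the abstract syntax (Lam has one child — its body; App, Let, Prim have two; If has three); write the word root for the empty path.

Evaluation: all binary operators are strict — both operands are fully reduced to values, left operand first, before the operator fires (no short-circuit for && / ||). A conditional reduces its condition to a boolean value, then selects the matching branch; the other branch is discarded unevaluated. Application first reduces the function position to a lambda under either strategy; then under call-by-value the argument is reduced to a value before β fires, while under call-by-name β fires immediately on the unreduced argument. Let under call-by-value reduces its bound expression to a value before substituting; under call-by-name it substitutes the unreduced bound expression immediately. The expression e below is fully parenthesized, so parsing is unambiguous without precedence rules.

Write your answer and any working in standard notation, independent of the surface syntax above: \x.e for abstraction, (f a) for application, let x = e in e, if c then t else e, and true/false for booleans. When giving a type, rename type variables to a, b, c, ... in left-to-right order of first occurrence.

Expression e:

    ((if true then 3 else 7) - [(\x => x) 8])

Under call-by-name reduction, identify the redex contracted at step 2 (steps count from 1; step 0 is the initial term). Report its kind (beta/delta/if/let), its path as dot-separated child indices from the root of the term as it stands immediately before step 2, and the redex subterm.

Derivation:
step 0: ((if true then 3 else 7) - ((\x.x) 8))
step 1: [if@0] (3 - ((\x.x) 8))
step 2: [beta@1] (3 - 8)

Answer: beta at 1 : ((\x.x) 8)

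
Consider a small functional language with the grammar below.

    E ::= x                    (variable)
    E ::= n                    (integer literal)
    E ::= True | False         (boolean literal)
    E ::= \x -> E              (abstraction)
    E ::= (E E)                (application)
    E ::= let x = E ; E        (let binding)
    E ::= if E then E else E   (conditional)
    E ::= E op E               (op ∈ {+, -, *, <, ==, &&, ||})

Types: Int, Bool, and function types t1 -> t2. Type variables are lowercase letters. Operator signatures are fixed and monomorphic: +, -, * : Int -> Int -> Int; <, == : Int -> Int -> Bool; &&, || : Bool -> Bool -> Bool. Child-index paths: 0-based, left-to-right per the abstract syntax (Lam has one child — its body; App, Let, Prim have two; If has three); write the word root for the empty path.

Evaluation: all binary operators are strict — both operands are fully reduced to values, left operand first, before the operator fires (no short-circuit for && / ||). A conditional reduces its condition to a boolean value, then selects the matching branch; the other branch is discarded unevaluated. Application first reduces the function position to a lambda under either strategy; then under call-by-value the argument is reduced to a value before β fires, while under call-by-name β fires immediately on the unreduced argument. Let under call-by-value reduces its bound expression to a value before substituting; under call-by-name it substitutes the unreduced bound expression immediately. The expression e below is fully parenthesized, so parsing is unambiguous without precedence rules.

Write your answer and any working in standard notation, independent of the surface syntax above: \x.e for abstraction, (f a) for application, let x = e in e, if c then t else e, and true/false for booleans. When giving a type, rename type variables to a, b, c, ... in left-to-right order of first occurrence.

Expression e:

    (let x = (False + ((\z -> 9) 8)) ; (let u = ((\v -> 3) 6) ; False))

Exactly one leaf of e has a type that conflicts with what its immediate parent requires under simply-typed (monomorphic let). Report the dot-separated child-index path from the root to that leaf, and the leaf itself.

Derivation:
  unify Bool ~ Int
  FAIL: mismatch Bool ~ Int

Answer: 0.0 : false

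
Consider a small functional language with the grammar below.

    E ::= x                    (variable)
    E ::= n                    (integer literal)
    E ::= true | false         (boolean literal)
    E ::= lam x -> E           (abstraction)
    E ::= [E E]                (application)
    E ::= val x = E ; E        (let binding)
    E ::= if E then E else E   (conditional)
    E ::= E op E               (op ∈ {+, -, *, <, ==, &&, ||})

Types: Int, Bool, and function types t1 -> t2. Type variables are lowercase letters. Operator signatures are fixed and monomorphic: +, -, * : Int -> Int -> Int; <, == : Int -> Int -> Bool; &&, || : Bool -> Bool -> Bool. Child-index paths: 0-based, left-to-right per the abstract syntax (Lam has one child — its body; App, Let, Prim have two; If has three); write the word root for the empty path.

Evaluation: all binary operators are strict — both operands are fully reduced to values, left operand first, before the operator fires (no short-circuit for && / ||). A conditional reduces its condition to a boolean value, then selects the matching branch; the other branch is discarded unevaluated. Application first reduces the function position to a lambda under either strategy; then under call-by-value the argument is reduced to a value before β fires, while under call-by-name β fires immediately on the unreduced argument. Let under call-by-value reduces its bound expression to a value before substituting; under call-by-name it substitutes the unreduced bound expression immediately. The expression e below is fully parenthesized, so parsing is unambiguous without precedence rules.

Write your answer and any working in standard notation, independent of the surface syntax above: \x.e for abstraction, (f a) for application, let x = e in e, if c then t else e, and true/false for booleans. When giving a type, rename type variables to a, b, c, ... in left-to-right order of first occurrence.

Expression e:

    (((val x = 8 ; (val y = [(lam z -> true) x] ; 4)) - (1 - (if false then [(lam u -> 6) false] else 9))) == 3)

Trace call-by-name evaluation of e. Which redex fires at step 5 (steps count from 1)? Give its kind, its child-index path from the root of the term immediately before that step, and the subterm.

Trace:
step 0: (((let x = 8 in (let y = ((\z.true) x) in 4)) - (1 - (if false then ((\u.6) false) else 9))) == 3)
step 1: [let@0.0] (((let y = ((\z.true) 8) in 4) - (1 - (if false then ((\u.6) false) else 9))) == 3)
step 2: [let@0.0] ((4 - (1 - (if false then ((\u.6) false) else 9))) == 3)
step 3: [if@0.1.1] ((4 - (1 - 9)) == 3)
step 4: [delta@0.1] ((4 - -8) == 3)
step 5: [delta@0] (12 == 3)

Answer: delta at 0 : (4 - -8)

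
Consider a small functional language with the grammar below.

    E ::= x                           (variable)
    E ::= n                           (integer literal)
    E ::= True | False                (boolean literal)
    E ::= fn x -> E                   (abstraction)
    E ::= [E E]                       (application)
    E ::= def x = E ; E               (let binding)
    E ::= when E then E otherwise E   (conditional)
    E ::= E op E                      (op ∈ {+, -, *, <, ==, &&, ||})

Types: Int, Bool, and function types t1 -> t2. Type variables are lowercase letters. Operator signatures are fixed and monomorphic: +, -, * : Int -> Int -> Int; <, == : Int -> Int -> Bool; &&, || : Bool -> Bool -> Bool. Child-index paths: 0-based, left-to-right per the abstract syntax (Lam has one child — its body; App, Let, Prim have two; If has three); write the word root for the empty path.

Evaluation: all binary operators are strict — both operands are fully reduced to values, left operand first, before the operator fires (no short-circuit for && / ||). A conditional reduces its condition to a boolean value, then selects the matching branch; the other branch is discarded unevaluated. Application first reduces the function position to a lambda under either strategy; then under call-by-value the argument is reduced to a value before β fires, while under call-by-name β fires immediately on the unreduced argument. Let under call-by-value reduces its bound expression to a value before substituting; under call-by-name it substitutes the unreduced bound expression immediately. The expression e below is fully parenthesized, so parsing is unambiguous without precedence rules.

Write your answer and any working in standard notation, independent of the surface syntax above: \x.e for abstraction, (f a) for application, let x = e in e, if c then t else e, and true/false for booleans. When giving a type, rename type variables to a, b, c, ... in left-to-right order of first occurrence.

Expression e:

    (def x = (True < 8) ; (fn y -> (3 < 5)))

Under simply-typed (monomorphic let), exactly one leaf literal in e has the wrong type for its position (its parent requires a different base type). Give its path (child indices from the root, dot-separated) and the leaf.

Answer: 0.0 : true

Derivation:
  unify Bool ~ Int
  FAIL: mismatch Bool ~ Int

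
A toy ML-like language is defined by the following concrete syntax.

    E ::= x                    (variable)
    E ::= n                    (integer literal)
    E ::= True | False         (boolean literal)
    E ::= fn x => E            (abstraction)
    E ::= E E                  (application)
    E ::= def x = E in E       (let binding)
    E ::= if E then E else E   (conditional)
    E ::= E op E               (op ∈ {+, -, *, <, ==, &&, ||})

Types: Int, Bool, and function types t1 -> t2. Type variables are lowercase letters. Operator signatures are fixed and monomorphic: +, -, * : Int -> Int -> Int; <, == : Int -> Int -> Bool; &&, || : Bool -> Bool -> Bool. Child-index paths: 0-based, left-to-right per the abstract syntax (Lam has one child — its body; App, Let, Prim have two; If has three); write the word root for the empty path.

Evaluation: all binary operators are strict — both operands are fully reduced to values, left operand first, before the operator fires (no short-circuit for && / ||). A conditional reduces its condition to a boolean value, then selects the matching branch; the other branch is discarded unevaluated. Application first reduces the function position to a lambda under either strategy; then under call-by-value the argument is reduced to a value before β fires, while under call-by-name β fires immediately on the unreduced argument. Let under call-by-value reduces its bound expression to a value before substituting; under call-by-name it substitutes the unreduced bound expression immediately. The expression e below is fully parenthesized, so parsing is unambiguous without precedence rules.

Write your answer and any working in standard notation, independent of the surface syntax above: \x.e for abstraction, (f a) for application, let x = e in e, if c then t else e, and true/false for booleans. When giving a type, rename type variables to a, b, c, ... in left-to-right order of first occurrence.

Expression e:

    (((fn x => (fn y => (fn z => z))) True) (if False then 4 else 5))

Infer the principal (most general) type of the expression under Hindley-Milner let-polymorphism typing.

Answer: a -> a

Working:
z : c
\z._ : c -> c
\y._ : b -> c -> c
\x._ : a -> b -> c -> c
  unify a -> b -> c -> c ~ Bool -> d
  unify a ~ Bool
  unify b -> c -> c ~ d
_ _ : b -> c -> c
  unify Bool ~ Bool
  unify Int ~ Int
  unify b -> c -> c ~ Int -> e
  unify b ~ Int
  unify c -> c ~ e
_ _ : c -> c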